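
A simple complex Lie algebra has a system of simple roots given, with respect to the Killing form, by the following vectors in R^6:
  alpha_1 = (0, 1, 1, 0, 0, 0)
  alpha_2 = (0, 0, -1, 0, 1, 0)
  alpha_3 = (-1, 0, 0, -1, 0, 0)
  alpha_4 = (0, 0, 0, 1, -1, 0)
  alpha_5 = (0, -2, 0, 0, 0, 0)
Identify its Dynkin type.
Compute the Cartan integers a_ij = 2(alpha_i, alpha_j)/(alpha_j, alpha_j); the resulting 5x5 Cartan matrix is
[[2, -1, 0, 0, -1], [-1, 2, 0, -1, 0], [0, 0, 2, -1, 0], [0, -1, -1, 2, 0], [-2, 0, 0, 0, 2]].
The roots have two lengths (squared-length ratio 2:1); the short ones are alpha_{1,2,3,4}. The associated Dynkin diagram is a chain of 5 nodes with a double edge at one end; the terminal node there is the unique long simple root (C_5), so the type is C_5 (the algebra sp(10)).

C_5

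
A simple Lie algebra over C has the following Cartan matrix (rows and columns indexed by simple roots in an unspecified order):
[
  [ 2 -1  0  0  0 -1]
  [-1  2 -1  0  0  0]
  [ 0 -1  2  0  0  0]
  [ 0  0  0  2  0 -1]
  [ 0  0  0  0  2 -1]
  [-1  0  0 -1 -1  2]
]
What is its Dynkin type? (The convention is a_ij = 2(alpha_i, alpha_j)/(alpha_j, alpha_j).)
The matrix has rank 6 with 2's on the diagonal. Reading the off-diagonal entries as Dynkin edges (a single edge where a_ij = a_ji = -1; a double or triple edge where a_ij * a_ji = 2 or 3), the diagram is a chain of 4 nodes with a fork of two nodes at one end (D_6). One simple-root ordering that puts it in standard form is (alpha_3, alpha_2, alpha_1, alpha_6, alpha_5, alpha_4). So the algebra is type D_6, i.e. so(12).

D_6 (so(12))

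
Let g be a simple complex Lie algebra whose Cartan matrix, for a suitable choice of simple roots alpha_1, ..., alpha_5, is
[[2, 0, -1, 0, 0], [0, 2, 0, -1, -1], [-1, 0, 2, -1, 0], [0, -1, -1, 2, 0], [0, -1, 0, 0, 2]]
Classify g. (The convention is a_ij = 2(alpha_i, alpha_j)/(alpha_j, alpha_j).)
The matrix has rank 5 with 2's on the diagonal. Reading the off-diagonal entries as Dynkin edges (a single edge where a_ij = a_ji = -1; a double or triple edge where a_ij * a_ji = 2 or 3), the diagram is a chain of 5 nodes with single edges (A_5). One simple-root ordering that puts it in standard form is (alpha_1, alpha_3, alpha_4, alpha_2, alpha_5). So the algebra is type A_5, i.e. sl(6).

type A_5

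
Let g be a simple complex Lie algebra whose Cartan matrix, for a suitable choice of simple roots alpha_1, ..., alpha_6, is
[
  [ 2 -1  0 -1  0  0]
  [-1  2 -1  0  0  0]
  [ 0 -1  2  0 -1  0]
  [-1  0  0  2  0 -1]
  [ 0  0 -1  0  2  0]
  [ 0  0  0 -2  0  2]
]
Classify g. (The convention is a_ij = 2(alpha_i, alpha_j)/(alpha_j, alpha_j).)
The matrix has rank 6 with 2's on the diagonal. Reading the off-diagonal entries as Dynkin edges (a single edge where a_ij = a_ji = -1; a double or triple edge where a_ij * a_ji = 2 or 3), the diagram is a chain of 6 nodes with a double edge at one end; the terminal node there is the unique long simple root (C_6). One simple-root ordering that puts it in standard form is (alpha_5, alpha_3, alpha_2, alpha_1, alpha_4, alpha_6). So the algebra is type C_6, i.e. sp(12).

C_6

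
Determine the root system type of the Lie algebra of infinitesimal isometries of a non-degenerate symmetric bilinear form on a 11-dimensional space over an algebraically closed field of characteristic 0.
B_5

This is so(11) with 11 odd, which has dimension 11(11-1)/2 = 55 and rank (11-1)/2 = 5. In the classification of classical Lie algebras, the orthogonal algebra so(2n+1) in an odd number of variables has type B_n; here n = 5, so the Dynkin diagram is a chain of 5 nodes with a double edge at one end; the terminal node there is the unique short simple root (B_5). Hence the type is B_5.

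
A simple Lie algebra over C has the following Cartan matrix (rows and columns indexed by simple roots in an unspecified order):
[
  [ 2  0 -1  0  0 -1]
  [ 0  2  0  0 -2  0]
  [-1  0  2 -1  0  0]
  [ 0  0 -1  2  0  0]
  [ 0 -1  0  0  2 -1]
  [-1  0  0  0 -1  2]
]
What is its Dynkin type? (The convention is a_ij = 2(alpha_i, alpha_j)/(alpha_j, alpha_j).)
The matrix has rank 6 with 2's on the diagonal. Reading the off-diagonal entries as Dynkin edges (a single edge where a_ij = a_ji = -1; a double or triple edge where a_ij * a_ji = 2 or 3), the diagram is a chain of 6 nodes with a double edge at one end; the terminal node there is the unique long simple root (C_6). One simple-root ordering that puts it in standard form is (alpha_4, alpha_3, alpha_1, alpha_6, alpha_5, alpha_2). So the algebra is type C_6, i.e. sp(12).

type C_6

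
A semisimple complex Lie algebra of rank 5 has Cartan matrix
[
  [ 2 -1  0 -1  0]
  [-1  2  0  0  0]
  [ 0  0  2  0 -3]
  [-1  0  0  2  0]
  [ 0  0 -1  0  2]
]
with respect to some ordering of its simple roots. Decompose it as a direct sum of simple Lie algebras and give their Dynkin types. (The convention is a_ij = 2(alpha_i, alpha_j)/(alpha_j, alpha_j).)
A_3 + G_2

The diagram associated to this matrix has two connected components: the simple roots {alpha_1, alpha_2, alpha_4} form a chain of 3 nodes with single edges (A_3), and {alpha_3, alpha_5} form two nodes joined by a triple edge (G_2). A semisimple Lie algebra decomposes uniquely as the direct sum of simple ideals, one per connected component of its Dynkin diagram, so g ≅ A_3 ⊕ G_2 (dimension 15 + 14 = 29).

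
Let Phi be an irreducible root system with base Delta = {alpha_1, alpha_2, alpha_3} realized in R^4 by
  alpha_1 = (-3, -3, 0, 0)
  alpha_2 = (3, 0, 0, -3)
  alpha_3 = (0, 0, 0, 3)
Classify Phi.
B_3 (so(7))

Compute the Cartan integers a_ij = 2(alpha_i, alpha_j)/(alpha_j, alpha_j); the resulting 3x3 Cartan matrix is
[[2, -1, 0], [-1, 2, -2], [0, -1, 2]].
The roots have two lengths (squared-length ratio 2:1); the short ones are alpha_{3}. The associated Dynkin diagram is a chain of 3 nodes with a double edge at one end; the terminal node there is the unique short simple root (B_3), so the type is B_3 (the algebra so(7)).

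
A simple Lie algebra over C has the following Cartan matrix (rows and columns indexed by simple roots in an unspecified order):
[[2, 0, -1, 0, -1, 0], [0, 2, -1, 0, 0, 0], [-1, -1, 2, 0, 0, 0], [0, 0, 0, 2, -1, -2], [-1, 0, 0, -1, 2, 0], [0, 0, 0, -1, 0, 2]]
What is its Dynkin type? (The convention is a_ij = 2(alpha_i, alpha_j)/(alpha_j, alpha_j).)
The matrix has rank 6 with 2's on the diagonal. Reading the off-diagonal entries as Dynkin edges (a single edge where a_ij = a_ji = -1; a double or triple edge where a_ij * a_ji = 2 or 3), the diagram is a chain of 6 nodes with a double edge at one end; the terminal node there is the unique short simple root (B_6). One simple-root ordering that puts it in standard form is (alpha_2, alpha_3, alpha_1, alpha_5, alpha_4, alpha_6). So the algebra is type B_6, i.e. so(13).

B6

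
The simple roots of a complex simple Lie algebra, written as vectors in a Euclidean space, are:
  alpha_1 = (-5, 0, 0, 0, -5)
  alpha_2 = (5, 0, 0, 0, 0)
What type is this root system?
type B_2

Compute the Cartan integers a_ij = 2(alpha_i, alpha_j)/(alpha_j, alpha_j); the resulting 2x2 Cartan matrix is
[[2, -2], [-1, 2]].
The roots have two lengths (squared-length ratio 2:1); the short ones are alpha_{2}. The associated Dynkin diagram is a chain of 2 nodes with a double edge at one end; the terminal node there is the unique short simple root (B_2), so the type is B_2 (the algebra so(5)).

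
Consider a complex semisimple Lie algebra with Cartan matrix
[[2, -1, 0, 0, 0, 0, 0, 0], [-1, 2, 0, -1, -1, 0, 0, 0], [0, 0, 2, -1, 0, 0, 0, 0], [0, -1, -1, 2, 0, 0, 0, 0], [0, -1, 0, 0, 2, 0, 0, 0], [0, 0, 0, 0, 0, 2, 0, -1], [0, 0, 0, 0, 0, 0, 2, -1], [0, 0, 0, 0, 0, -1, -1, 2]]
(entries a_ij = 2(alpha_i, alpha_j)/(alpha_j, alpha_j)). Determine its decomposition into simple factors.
The diagram associated to this matrix has two connected components: the simple roots {alpha_6, alpha_7, alpha_8} form a chain of 3 nodes with single edges (A_3), and {alpha_1, alpha_2, alpha_3, alpha_4, alpha_5} form a chain of 3 nodes with a fork of two nodes at one end (D_5). A semisimple Lie algebra decomposes uniquely as the direct sum of simple ideals, one per connected component of its Dynkin diagram, so g ≅ A_3 ⊕ D_5 (dimension 15 + 45 = 60).

type A_3 ⊕ type D_5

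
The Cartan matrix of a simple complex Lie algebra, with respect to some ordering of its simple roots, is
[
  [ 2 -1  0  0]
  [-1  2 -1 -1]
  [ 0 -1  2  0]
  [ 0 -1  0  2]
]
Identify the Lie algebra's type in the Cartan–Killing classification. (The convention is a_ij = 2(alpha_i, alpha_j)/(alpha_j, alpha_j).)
D4

The matrix has rank 4 with 2's on the diagonal. Reading the off-diagonal entries as Dynkin edges (a single edge where a_ij = a_ji = -1; a double or triple edge where a_ij * a_ji = 2 or 3), the diagram is a chain of 2 nodes with a fork of two nodes at one end (D_4). One simple-root ordering that puts it in standard form is (alpha_3, alpha_2, alpha_4, alpha_1). So the algebra is type D_4, i.e. so(8).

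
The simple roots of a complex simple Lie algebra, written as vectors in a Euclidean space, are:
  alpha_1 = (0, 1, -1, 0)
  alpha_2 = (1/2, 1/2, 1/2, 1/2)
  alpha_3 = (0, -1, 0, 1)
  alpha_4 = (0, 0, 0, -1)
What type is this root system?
Compute the Cartan integers a_ij = 2(alpha_i, alpha_j)/(alpha_j, alpha_j); the resulting 4x4 Cartan matrix is
[[2, 0, -1, 0], [0, 2, 0, -1], [-1, 0, 2, -2], [0, -1, -1, 2]].
The roots have two lengths (squared-length ratio 2:1); the short ones are alpha_{2,4}. The associated Dynkin diagram is a chain of 4 nodes with a double edge between the middle two (F_4), so the type is F_4.

F4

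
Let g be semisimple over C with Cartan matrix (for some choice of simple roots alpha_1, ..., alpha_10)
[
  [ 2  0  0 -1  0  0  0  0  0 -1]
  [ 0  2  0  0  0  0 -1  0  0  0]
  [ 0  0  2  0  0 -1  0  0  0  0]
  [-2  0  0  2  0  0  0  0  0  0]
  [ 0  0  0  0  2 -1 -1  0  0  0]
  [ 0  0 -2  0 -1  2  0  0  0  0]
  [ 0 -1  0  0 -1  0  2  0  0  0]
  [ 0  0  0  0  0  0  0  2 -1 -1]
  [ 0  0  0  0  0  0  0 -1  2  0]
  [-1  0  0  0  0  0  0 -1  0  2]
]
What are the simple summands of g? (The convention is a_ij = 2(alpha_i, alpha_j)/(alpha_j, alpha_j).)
B5 + C5

The diagram associated to this matrix has two connected components: the simple roots {alpha_2, alpha_3, alpha_5, alpha_6, alpha_7} form a chain of 5 nodes with a double edge at one end; the terminal node there is the unique short simple root (B_5), and {alpha_1, alpha_4, alpha_8, alpha_9, alpha_10} form a chain of 5 nodes with a double edge at one end; the terminal node there is the unique long simple root (C_5). A semisimple Lie algebra decomposes uniquely as the direct sum of simple ideals, one per connected component of its Dynkin diagram, so g ≅ B_5 ⊕ C_5 (dimension 55 + 55 = 110).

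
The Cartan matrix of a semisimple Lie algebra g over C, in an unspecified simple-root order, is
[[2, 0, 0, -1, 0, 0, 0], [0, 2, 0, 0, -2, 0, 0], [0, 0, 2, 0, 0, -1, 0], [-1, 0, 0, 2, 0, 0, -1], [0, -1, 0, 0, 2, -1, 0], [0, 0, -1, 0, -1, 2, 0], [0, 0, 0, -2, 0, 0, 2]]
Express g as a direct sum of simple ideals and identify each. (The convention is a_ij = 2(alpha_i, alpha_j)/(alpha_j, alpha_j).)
C_3 ⊕ C_4

The diagram associated to this matrix has two connected components: the simple roots {alpha_1, alpha_4, alpha_7} form a chain of 3 nodes with a double edge at one end; the terminal node there is the unique long simple root (C_3), and {alpha_2, alpha_3, alpha_5, alpha_6} form a chain of 4 nodes with a double edge at one end; the terminal node there is the unique long simple root (C_4). A semisimple Lie algebra decomposes uniquely as the direct sum of simple ideals, one per connected component of its Dynkin diagram, so g ≅ C_3 ⊕ C_4 (dimension 21 + 36 = 57).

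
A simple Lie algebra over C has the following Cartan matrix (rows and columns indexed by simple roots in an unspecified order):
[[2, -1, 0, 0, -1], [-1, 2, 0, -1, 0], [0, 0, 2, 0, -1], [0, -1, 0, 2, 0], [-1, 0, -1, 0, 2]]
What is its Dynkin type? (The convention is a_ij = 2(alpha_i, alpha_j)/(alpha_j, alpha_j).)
type A_5

The matrix has rank 5 with 2's on the diagonal. Reading the off-diagonal entries as Dynkin edges (a single edge where a_ij = a_ji = -1; a double or triple edge where a_ij * a_ji = 2 or 3), the diagram is a chain of 5 nodes with single edges (A_5). One simple-root ordering that puts it in standard form is (alpha_4, alpha_2, alpha_1, alpha_5, alpha_3). So the algebra is type A_5, i.e. sl(6).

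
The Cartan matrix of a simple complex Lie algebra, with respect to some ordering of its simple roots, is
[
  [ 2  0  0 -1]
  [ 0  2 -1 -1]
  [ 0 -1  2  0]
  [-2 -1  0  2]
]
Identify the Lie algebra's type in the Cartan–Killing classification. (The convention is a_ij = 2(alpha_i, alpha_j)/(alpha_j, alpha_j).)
The matrix has rank 4 with 2's on the diagonal. Reading the off-diagonal entries as Dynkin edges (a single edge where a_ij = a_ji = -1; a double or triple edge where a_ij * a_ji = 2 or 3), the diagram is a chain of 4 nodes with a double edge at one end; the terminal node there is the unique short simple root (B_4). One simple-root ordering that puts it in standard form is (alpha_3, alpha_2, alpha_4, alpha_1). So the algebra is type B_4, i.e. so(9).

B_4 (so(9))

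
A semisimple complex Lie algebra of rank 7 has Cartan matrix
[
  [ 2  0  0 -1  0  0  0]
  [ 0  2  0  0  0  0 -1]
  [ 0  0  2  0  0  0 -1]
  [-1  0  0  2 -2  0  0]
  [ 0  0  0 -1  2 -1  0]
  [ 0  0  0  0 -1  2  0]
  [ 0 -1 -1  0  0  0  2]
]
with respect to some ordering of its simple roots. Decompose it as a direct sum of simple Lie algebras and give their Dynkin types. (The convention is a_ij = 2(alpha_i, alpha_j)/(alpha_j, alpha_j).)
The diagram associated to this matrix has two connected components: the simple roots {alpha_2, alpha_3, alpha_7} form a chain of 3 nodes with single edges (A_3), and {alpha_1, alpha_4, alpha_5, alpha_6} form a chain of 4 nodes with a double edge between the middle two (F_4). A semisimple Lie algebra decomposes uniquely as the direct sum of simple ideals, one per connected component of its Dynkin diagram, so g ≅ A_3 ⊕ F_4 (dimension 15 + 52 = 67).

A_3 + F_4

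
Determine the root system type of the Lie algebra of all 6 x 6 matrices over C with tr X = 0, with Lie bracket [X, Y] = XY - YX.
This is sl(6), which has dimension 6^2 - 1 = 35 and rank 6 - 1 = 5 (a Cartan subalgebra is the diagonal traceless matrices). In the classification of classical Lie algebras, the special linear algebra sl(n+1) has type A_n; here n = 5, so the Dynkin diagram is a chain of 5 nodes with single edges (A_5). Hence the type is A_5.

A5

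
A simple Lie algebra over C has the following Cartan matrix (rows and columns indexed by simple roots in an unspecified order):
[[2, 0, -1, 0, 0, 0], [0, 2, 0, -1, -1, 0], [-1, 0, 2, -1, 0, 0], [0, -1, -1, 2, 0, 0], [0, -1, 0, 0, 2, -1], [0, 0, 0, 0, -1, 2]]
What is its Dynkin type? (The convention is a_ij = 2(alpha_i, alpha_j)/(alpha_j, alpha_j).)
The matrix has rank 6 with 2's on the diagonal. Reading the off-diagonal entries as Dynkin edges (a single edge where a_ij = a_ji = -1; a double or triple edge where a_ij * a_ji = 2 or 3), the diagram is a chain of 6 nodes with single edges (A_6). One simple-root ordering that puts it in standard form is (alpha_6, alpha_5, alpha_2, alpha_4, alpha_3, alpha_1). So the algebra is type A_6, i.e. sl(7).

type A_6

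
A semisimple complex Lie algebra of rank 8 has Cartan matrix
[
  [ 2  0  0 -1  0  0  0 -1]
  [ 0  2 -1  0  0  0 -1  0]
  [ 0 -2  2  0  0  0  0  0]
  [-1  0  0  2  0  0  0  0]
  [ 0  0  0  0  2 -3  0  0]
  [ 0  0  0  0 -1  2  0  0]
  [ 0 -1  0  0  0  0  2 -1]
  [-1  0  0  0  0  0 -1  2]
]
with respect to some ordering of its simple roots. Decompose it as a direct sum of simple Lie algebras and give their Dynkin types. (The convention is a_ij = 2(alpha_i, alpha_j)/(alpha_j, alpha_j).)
The diagram associated to this matrix has two connected components: the simple roots {alpha_1, alpha_2, alpha_3, alpha_4, alpha_7, alpha_8} form a chain of 6 nodes with a double edge at one end; the terminal node there is the unique long simple root (C_6), and {alpha_5, alpha_6} form two nodes joined by a triple edge (G_2). A semisimple Lie algebra decomposes uniquely as the direct sum of simple ideals, one per connected component of its Dynkin diagram, so g ≅ C_6 ⊕ G_2 (dimension 78 + 14 = 92).

C6 ⊕ G2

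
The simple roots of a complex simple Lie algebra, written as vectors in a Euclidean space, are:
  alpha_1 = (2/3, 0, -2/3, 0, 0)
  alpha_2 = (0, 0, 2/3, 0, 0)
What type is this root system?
Compute the Cartan integers a_ij = 2(alpha_i, alpha_j)/(alpha_j, alpha_j); the resulting 2x2 Cartan matrix is
[[2, -2], [-1, 2]].
The roots have two lengths (squared-length ratio 2:1); the short ones are alpha_{2}. The associated Dynkin diagram is a chain of 2 nodes with a double edge at one end; the terminal node there is the unique short simple root (B_2), so the type is B_2 (the algebra so(5)).

type B_2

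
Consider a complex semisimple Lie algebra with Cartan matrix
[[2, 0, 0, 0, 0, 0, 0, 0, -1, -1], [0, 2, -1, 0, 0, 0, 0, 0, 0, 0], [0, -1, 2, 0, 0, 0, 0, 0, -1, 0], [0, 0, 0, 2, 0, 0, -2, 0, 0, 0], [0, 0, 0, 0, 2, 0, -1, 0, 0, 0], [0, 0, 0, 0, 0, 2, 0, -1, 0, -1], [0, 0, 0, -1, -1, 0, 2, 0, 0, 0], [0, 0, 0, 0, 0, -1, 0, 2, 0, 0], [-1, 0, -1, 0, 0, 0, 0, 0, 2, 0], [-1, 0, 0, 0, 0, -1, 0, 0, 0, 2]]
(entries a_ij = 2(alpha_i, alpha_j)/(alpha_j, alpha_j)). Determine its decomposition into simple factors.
A7 ⊕ C3

The diagram associated to this matrix has two connected components: the simple roots {alpha_1, alpha_2, alpha_3, alpha_6, alpha_8, alpha_9, alpha_10} form a chain of 7 nodes with single edges (A_7), and {alpha_4, alpha_5, alpha_7} form a chain of 3 nodes with a double edge at one end; the terminal node there is the unique long simple root (C_3). A semisimple Lie algebra decomposes uniquely as the direct sum of simple ideals, one per connected component of its Dynkin diagram, so g ≅ A_7 ⊕ C_3 (dimension 63 + 21 = 84).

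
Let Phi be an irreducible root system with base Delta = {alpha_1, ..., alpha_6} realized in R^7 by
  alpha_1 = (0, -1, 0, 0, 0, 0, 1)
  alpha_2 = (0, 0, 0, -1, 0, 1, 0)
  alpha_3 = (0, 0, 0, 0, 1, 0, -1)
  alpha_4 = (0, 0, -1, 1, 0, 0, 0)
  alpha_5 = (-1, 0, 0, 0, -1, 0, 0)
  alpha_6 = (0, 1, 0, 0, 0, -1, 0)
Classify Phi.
A_6

Compute the Cartan integers a_ij = 2(alpha_i, alpha_j)/(alpha_j, alpha_j); the resulting 6x6 Cartan matrix is
[[2, 0, -1, 0, 0, -1], [0, 2, 0, -1, 0, -1], [-1, 0, 2, 0, -1, 0], [0, -1, 0, 2, 0, 0], [0, 0, -1, 0, 2, 0], [-1, -1, 0, 0, 0, 2]].
All simple roots have the same length, so the diagram is simply laced. The associated Dynkin diagram is a chain of 6 nodes with single edges (A_6), so the type is A_6 (the algebra sl(7)).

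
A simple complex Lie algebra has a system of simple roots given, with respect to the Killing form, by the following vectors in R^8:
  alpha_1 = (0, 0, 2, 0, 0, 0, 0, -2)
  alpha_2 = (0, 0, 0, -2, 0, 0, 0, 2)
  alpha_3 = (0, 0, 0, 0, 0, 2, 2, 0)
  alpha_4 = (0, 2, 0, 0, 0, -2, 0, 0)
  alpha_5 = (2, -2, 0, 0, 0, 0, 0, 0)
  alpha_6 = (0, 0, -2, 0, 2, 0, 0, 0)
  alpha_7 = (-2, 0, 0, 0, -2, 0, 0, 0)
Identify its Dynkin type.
type A_7

Compute the Cartan integers a_ij = 2(alpha_i, alpha_j)/(alpha_j, alpha_j); the resulting 7x7 Cartan matrix is
[[2, -1, 0, 0, 0, -1, 0], [-1, 2, 0, 0, 0, 0, 0], [0, 0, 2, -1, 0, 0, 0], [0, 0, -1, 2, -1, 0, 0], [0, 0, 0, -1, 2, 0, -1], [-1, 0, 0, 0, 0, 2, -1], [0, 0, 0, 0, -1, -1, 2]].
All simple roots have the same length, so the diagram is simply laced. The associated Dynkin diagram is a chain of 7 nodes with single edges (A_7), so the type is A_7 (the algebra sl(8)).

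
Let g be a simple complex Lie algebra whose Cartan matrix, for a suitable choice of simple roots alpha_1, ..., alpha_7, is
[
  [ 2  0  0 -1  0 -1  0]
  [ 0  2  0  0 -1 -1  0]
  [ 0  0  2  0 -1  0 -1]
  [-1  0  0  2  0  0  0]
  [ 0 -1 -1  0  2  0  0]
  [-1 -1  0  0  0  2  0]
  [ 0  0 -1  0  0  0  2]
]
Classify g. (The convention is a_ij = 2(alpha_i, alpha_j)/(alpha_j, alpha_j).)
A_7

The matrix has rank 7 with 2's on the diagonal. Reading the off-diagonal entries as Dynkin edges (a single edge where a_ij = a_ji = -1; a double or triple edge where a_ij * a_ji = 2 or 3), the diagram is a chain of 7 nodes with single edges (A_7). One simple-root ordering that puts it in standard form is (alpha_7, alpha_3, alpha_5, alpha_2, alpha_6, alpha_1, alpha_4). So the algebra is type A_7, i.e. sl(8).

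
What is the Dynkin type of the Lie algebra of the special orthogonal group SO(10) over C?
This is so(10) with 10 even, which has dimension 10(10-1)/2 = 45 and rank 10/2 = 5. In the classification of classical Lie algebras, the orthogonal algebra so(2n) in an even number of variables has type D_n; here n = 5, so the Dynkin diagram is a chain of 3 nodes with a fork of two nodes at one end (D_5). Hence the type is D_5.

D_5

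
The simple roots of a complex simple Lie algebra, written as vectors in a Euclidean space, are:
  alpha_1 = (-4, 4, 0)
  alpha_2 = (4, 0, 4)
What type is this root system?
Compute the Cartan integers a_ij = 2(alpha_i, alpha_j)/(alpha_j, alpha_j); the resulting 2x2 Cartan matrix is
[[2, -1], [-1, 2]].
All simple roots have the same length, so the diagram is simply laced. The associated Dynkin diagram is a chain of 2 nodes with single edges (A_2), so the type is A_2 (the algebra sl(3)).

A_2 (sl(3))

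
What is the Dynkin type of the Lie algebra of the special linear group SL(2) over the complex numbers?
A1

This is sl(2), which has dimension 2^2 - 1 = 3 and rank 2 - 1 = 1 (a Cartan subalgebra is the diagonal traceless matrices). In the classification of classical Lie algebras, the special linear algebra sl(n+1) has type A_n; here n = 1, so the Dynkin diagram is a chain of 1 nodes with single edges (A_1). Hence the type is A_1.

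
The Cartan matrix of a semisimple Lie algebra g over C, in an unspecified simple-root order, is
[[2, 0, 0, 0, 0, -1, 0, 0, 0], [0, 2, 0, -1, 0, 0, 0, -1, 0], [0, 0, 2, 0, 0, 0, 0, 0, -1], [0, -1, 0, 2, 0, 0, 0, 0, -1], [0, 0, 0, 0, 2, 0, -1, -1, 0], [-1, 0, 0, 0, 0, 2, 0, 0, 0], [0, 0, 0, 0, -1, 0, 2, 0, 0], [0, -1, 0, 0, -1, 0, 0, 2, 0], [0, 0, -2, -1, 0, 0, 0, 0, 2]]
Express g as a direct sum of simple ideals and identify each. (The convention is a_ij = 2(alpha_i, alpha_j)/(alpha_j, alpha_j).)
The diagram associated to this matrix has two connected components: the simple roots {alpha_1, alpha_6} form a chain of 2 nodes with single edges (A_2), and {alpha_2, alpha_3, alpha_4, alpha_5, alpha_7, alpha_8, alpha_9} form a chain of 7 nodes with a double edge at one end; the terminal node there is the unique short simple root (B_7). A semisimple Lie algebra decomposes uniquely as the direct sum of simple ideals, one per connected component of its Dynkin diagram, so g ≅ A_2 ⊕ B_7 (dimension 8 + 105 = 113).

A2 + B7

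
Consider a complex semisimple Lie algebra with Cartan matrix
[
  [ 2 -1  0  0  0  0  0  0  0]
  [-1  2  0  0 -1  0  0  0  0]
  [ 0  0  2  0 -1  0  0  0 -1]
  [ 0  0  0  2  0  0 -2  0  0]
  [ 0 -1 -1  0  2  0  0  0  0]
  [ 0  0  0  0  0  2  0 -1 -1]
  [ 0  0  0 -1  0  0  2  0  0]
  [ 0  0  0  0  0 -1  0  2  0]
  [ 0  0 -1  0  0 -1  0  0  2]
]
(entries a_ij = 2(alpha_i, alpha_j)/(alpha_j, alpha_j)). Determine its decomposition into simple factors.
The diagram associated to this matrix has two connected components: the simple roots {alpha_1, alpha_2, alpha_3, alpha_5, alpha_6, alpha_8, alpha_9} form a chain of 7 nodes with single edges (A_7), and {alpha_4, alpha_7} form a chain of 2 nodes with a double edge at one end; the terminal node there is the unique short simple root (B_2). A semisimple Lie algebra decomposes uniquely as the direct sum of simple ideals, one per connected component of its Dynkin diagram, so g ≅ A_7 ⊕ B_2 (dimension 63 + 10 = 73).

A_7 + B_2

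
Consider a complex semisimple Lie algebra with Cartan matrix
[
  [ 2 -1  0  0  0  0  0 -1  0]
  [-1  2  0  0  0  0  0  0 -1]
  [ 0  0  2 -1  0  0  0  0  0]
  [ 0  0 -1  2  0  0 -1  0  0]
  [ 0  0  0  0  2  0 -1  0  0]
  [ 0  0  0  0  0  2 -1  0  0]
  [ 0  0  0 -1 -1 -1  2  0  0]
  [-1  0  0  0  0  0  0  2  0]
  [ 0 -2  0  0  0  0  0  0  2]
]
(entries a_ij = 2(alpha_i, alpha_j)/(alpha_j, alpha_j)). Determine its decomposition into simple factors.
C_4 ⊕ D_5

The diagram associated to this matrix has two connected components: the simple roots {alpha_1, alpha_2, alpha_8, alpha_9} form a chain of 4 nodes with a double edge at one end; the terminal node there is the unique long simple root (C_4), and {alpha_3, alpha_4, alpha_5, alpha_6, alpha_7} form a chain of 3 nodes with a fork of two nodes at one end (D_5). A semisimple Lie algebra decomposes uniquely as the direct sum of simple ideals, one per connected component of its Dynkin diagram, so g ≅ C_4 ⊕ D_5 (dimension 36 + 45 = 81).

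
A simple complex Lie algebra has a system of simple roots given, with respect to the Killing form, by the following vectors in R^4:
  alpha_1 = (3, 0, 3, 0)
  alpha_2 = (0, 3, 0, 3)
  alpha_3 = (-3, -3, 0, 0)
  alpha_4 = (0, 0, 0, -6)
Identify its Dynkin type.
Compute the Cartan integers a_ij = 2(alpha_i, alpha_j)/(alpha_j, alpha_j); the resulting 4x4 Cartan matrix is
[[2, 0, -1, 0], [0, 2, -1, -1], [-1, -1, 2, 0], [0, -2, 0, 2]].
The roots have two lengths (squared-length ratio 2:1); the short ones are alpha_{1,2,3}. The associated Dynkin diagram is a chain of 4 nodes with a double edge at one end; the terminal node there is the unique long simple root (C_4), so the type is C_4 (the algebra sp(8)).

C4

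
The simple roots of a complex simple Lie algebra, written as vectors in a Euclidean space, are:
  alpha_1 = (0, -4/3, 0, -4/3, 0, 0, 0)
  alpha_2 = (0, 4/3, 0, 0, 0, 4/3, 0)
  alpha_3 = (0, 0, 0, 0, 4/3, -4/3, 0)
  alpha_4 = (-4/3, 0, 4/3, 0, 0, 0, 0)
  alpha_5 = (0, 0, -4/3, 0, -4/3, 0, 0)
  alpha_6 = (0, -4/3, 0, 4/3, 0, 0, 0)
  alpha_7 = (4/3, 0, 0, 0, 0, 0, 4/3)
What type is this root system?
Compute the Cartan integers a_ij = 2(alpha_i, alpha_j)/(alpha_j, alpha_j); the resulting 7x7 Cartan matrix is
[[2, -1, 0, 0, 0, 0, 0], [-1, 2, -1, 0, 0, -1, 0], [0, -1, 2, 0, -1, 0, 0], [0, 0, 0, 2, -1, 0, -1], [0, 0, -1, -1, 2, 0, 0], [0, -1, 0, 0, 0, 2, 0], [0, 0, 0, -1, 0, 0, 2]].
All simple roots have the same length, so the diagram is simply laced. The associated Dynkin diagram is a chain of 5 nodes with a fork of two nodes at one end (D_7), so the type is D_7 (the algebra so(14)).

D_7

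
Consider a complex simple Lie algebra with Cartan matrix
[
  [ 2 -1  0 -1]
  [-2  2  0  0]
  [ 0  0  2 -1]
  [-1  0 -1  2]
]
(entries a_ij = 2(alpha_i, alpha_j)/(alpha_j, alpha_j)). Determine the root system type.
type C_4

The matrix has rank 4 with 2's on the diagonal. Reading the off-diagonal entries as Dynkin edges (a single edge where a_ij = a_ji = -1; a double or triple edge where a_ij * a_ji = 2 or 3), the diagram is a chain of 4 nodes with a double edge at one end; the terminal node there is the unique long simple root (C_4). One simple-root ordering that puts it in standard form is (alpha_3, alpha_4, alpha_1, alpha_2). So the algebra is type C_4, i.e. sp(8).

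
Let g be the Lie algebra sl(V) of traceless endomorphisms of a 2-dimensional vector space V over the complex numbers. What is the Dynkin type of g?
A_1 (sl(2))

This is sl(2), which has dimension 2^2 - 1 = 3 and rank 2 - 1 = 1 (a Cartan subalgebra is the diagonal traceless matrices). In the classification of classical Lie algebras, the special linear algebra sl(n+1) has type A_n; here n = 1, so the Dynkin diagram is a chain of 1 nodes with single edges (A_1). Hence the type is A_1.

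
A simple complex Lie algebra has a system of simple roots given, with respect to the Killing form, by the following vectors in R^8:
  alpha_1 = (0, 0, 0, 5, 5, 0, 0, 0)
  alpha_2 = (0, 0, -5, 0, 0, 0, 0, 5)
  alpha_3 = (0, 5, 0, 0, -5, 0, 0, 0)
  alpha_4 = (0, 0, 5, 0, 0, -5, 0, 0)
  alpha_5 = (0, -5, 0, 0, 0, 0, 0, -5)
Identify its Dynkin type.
Compute the Cartan integers a_ij = 2(alpha_i, alpha_j)/(alpha_j, alpha_j); the resulting 5x5 Cartan matrix is
[[2, 0, -1, 0, 0], [0, 2, 0, -1, -1], [-1, 0, 2, 0, -1], [0, -1, 0, 2, 0], [0, -1, -1, 0, 2]].
All simple roots have the same length, so the diagram is simply laced. The associated Dynkin diagram is a chain of 5 nodes with single edges (A_5), so the type is A_5 (the algebra sl(6)).

A_5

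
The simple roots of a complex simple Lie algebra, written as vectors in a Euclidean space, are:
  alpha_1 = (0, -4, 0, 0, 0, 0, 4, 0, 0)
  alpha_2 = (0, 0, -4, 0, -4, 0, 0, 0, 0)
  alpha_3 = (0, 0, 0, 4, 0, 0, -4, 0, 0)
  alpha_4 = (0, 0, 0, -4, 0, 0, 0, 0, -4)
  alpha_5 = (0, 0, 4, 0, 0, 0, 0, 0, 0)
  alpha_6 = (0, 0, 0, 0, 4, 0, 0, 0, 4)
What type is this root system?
Compute the Cartan integers a_ij = 2(alpha_i, alpha_j)/(alpha_j, alpha_j); the resulting 6x6 Cartan matrix is
[[2, 0, -1, 0, 0, 0], [0, 2, 0, 0, -2, -1], [-1, 0, 2, -1, 0, 0], [0, 0, -1, 2, 0, -1], [0, -1, 0, 0, 2, 0], [0, -1, 0, -1, 0, 2]].
The roots have two lengths (squared-length ratio 2:1); the short ones are alpha_{5}. The associated Dynkin diagram is a chain of 6 nodes with a double edge at one end; the terminal node there is the unique short simple root (B_6), so the type is B_6 (the algebra so(13)).

B_6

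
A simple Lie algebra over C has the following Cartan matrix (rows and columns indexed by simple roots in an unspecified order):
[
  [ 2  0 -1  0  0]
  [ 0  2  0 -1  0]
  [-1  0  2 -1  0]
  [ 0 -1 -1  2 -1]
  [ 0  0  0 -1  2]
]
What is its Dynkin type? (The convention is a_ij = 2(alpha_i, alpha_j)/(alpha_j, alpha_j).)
type D_5

The matrix has rank 5 with 2's on the diagonal. Reading the off-diagonal entries as Dynkin edges (a single edge where a_ij = a_ji = -1; a double or triple edge where a_ij * a_ji = 2 or 3), the diagram is a chain of 3 nodes with a fork of two nodes at one end (D_5). One simple-root ordering that puts it in standard form is (alpha_1, alpha_3, alpha_4, alpha_2, alpha_5). So the algebra is type D_5, i.e. so(10).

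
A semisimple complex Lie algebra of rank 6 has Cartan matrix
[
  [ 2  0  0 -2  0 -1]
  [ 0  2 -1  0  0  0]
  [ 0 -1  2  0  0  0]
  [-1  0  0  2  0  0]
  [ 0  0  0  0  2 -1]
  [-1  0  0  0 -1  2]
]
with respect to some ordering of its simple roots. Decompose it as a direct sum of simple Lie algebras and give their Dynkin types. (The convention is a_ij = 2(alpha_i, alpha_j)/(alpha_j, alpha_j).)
type A_2 + type B_4

The diagram associated to this matrix has two connected components: the simple roots {alpha_2, alpha_3} form a chain of 2 nodes with single edges (A_2), and {alpha_1, alpha_4, alpha_5, alpha_6} form a chain of 4 nodes with a double edge at one end; the terminal node there is the unique short simple root (B_4). A semisimple Lie algebra decomposes uniquely as the direct sum of simple ideals, one per connected component of its Dynkin diagram, so g ≅ A_2 ⊕ B_4 (dimension 8 + 36 = 44).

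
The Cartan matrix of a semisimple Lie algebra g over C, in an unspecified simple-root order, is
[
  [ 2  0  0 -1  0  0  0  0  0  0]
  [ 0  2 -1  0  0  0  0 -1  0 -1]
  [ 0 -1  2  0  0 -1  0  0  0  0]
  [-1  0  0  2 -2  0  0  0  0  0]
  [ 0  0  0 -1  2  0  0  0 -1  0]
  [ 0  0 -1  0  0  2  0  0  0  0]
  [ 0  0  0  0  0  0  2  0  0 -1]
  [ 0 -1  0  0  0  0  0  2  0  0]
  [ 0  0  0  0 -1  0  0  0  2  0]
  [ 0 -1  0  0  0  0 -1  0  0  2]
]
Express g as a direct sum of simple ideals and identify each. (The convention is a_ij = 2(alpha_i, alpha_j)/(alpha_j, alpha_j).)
type E_6 ⊕ type F_4

The diagram associated to this matrix has two connected components: the simple roots {alpha_2, alpha_3, alpha_6, alpha_7, alpha_8, alpha_10} form a chain of 5 nodes with one extra node attached to the third node from one end (E_6), and {alpha_1, alpha_4, alpha_5, alpha_9} form a chain of 4 nodes with a double edge between the middle two (F_4). A semisimple Lie algebra decomposes uniquely as the direct sum of simple ideals, one per connected component of its Dynkin diagram, so g ≅ E_6 ⊕ F_4 (dimension 78 + 52 = 130).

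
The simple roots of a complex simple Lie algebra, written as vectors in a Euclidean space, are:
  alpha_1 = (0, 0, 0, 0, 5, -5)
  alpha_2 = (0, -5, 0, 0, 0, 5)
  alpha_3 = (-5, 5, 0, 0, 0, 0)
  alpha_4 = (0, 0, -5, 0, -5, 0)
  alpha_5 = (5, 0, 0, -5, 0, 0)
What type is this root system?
Compute the Cartan integers a_ij = 2(alpha_i, alpha_j)/(alpha_j, alpha_j); the resulting 5x5 Cartan matrix is
[[2, -1, 0, -1, 0], [-1, 2, -1, 0, 0], [0, -1, 2, 0, -1], [-1, 0, 0, 2, 0], [0, 0, -1, 0, 2]].
All simple roots have the same length, so the diagram is simply laced. The associated Dynkin diagram is a chain of 5 nodes with single edges (A_5), so the type is A_5 (the algebra sl(6)).

A5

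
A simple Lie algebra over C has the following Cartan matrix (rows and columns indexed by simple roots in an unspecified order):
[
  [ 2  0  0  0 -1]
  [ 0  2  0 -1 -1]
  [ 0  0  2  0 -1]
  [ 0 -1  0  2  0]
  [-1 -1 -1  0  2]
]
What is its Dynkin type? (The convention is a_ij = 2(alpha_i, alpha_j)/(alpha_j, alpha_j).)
type D_5

The matrix has rank 5 with 2's on the diagonal. Reading the off-diagonal entries as Dynkin edges (a single edge where a_ij = a_ji = -1; a double or triple edge where a_ij * a_ji = 2 or 3), the diagram is a chain of 3 nodes with a fork of two nodes at one end (D_5). One simple-root ordering that puts it in standard form is (alpha_4, alpha_2, alpha_5, alpha_1, alpha_3). So the algebra is type D_5, i.e. so(10).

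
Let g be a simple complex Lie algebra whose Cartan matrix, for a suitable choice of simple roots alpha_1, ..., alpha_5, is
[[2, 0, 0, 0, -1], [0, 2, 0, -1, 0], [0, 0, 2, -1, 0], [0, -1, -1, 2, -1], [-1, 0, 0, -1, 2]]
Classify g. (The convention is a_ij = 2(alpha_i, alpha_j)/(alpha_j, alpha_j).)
The matrix has rank 5 with 2's on the diagonal. Reading the off-diagonal entries as Dynkin edges (a single edge where a_ij = a_ji = -1; a double or triple edge where a_ij * a_ji = 2 or 3), the diagram is a chain of 3 nodes with a fork of two nodes at one end (D_5). One simple-root ordering that puts it in standard form is (alpha_1, alpha_5, alpha_4, alpha_3, alpha_2). So the algebra is type D_5, i.e. so(10).

D_5 (so(10))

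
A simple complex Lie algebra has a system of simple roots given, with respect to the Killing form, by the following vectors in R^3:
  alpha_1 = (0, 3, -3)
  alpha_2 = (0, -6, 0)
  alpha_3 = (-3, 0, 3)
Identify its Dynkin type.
Compute the Cartan integers a_ij = 2(alpha_i, alpha_j)/(alpha_j, alpha_j); the resulting 3x3 Cartan matrix is
[[2, -1, -1], [-2, 2, 0], [-1, 0, 2]].
The roots have two lengths (squared-length ratio 2:1); the short ones are alpha_{1,3}. The associated Dynkin diagram is a chain of 3 nodes with a double edge at one end; the terminal node there is the unique long simple root (C_3), so the type is C_3 (the algebra sp(6)).

type C_3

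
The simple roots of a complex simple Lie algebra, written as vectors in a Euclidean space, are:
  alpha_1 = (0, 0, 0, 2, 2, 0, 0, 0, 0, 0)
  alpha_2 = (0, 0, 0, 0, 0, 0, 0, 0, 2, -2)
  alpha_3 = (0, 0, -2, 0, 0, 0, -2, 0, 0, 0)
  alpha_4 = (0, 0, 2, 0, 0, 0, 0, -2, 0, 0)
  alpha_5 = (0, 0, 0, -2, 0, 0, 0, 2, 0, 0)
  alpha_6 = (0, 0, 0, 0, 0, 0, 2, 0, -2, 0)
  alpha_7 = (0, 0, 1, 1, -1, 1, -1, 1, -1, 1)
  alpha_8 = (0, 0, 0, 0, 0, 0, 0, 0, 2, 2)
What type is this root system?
E_8

Compute the Cartan integers a_ij = 2(alpha_i, alpha_j)/(alpha_j, alpha_j); the resulting 8x8 Cartan matrix is
[[2, 0, 0, 0, -1, 0, 0, 0], [0, 2, 0, 0, 0, -1, -1, 0], [0, 0, 2, -1, 0, -1, 0, 0], [0, 0, -1, 2, -1, 0, 0, 0], [-1, 0, 0, -1, 2, 0, 0, 0], [0, -1, -1, 0, 0, 2, 0, -1], [0, -1, 0, 0, 0, 0, 2, 0], [0, 0, 0, 0, 0, -1, 0, 2]].
All simple roots have the same length, so the diagram is simply laced. The associated Dynkin diagram is a chain of 7 nodes with one extra node attached to the third node from one end (E_8), so the type is E_8.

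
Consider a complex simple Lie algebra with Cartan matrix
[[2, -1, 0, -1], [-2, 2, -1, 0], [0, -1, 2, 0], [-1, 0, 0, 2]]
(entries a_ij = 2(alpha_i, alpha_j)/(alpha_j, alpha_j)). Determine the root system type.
The matrix has rank 4 with 2's on the diagonal. Reading the off-diagonal entries as Dynkin edges (a single edge where a_ij = a_ji = -1; a double or triple edge where a_ij * a_ji = 2 or 3), the diagram is a chain of 4 nodes with a double edge between the middle two (F_4). One simple-root ordering that puts it in standard form is (alpha_3, alpha_2, alpha_1, alpha_4). So the algebra is type F_4.

F_4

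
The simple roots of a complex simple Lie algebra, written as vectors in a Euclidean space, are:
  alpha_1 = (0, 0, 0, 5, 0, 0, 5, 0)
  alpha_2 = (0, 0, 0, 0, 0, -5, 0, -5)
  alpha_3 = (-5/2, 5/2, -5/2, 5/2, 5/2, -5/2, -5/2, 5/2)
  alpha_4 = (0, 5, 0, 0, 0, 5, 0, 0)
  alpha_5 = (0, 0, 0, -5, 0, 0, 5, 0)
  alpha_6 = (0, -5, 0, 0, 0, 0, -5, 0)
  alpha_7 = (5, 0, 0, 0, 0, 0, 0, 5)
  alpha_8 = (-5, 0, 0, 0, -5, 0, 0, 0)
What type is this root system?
Compute the Cartan integers a_ij = 2(alpha_i, alpha_j)/(alpha_j, alpha_j); the resulting 8x8 Cartan matrix is
[[2, 0, 0, 0, 0, -1, 0, 0], [0, 2, 0, -1, 0, 0, -1, 0], [0, 0, 2, 0, -1, 0, 0, 0], [0, -1, 0, 2, 0, -1, 0, 0], [0, 0, -1, 0, 2, -1, 0, 0], [-1, 0, 0, -1, -1, 2, 0, 0], [0, -1, 0, 0, 0, 0, 2, -1], [0, 0, 0, 0, 0, 0, -1, 2]].
All simple roots have the same length, so the diagram is simply laced. The associated Dynkin diagram is a chain of 7 nodes with one extra node attached to the third node from one end (E_8), so the type is E_8.

E_8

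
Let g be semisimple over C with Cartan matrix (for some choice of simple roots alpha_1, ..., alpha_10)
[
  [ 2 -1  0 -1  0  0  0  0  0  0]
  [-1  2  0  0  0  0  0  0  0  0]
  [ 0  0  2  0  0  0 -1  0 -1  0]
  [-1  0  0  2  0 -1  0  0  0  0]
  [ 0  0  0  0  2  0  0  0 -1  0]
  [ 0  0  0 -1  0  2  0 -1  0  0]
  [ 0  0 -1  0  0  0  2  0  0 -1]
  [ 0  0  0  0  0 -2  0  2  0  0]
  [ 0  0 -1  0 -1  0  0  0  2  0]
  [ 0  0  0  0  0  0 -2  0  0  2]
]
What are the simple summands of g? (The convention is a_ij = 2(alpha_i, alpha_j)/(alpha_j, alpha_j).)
The diagram associated to this matrix has two connected components: the simple roots {alpha_1, alpha_2, alpha_4, alpha_6, alpha_8} form a chain of 5 nodes with a double edge at one end; the terminal node there is the unique long simple root (C_5), and {alpha_3, alpha_5, alpha_7, alpha_9, alpha_10} form a chain of 5 nodes with a double edge at one end; the terminal node there is the unique long simple root (C_5). A semisimple Lie algebra decomposes uniquely as the direct sum of simple ideals, one per connected component of its Dynkin diagram, so g ≅ C_5 ⊕ C_5 (dimension 55 + 55 = 110).

C_5 ⊕ C_5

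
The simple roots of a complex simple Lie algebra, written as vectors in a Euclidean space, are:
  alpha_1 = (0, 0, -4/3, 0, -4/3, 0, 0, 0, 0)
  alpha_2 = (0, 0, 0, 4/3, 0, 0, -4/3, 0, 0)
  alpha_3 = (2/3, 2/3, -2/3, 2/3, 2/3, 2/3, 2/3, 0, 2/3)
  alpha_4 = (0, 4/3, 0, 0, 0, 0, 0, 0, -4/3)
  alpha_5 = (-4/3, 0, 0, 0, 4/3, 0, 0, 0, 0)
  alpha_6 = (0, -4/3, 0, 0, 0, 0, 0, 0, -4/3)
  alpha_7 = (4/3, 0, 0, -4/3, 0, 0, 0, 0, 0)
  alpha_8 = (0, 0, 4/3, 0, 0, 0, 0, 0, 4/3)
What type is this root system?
type E_8

Compute the Cartan integers a_ij = 2(alpha_i, alpha_j)/(alpha_j, alpha_j); the resulting 8x8 Cartan matrix is
[[2, 0, 0, 0, -1, 0, 0, -1], [0, 2, 0, 0, 0, 0, -1, 0], [0, 0, 2, 0, 0, -1, 0, 0], [0, 0, 0, 2, 0, 0, 0, -1], [-1, 0, 0, 0, 2, 0, -1, 0], [0, 0, -1, 0, 0, 2, 0, -1], [0, -1, 0, 0, -1, 0, 2, 0], [-1, 0, 0, -1, 0, -1, 0, 2]].
All simple roots have the same length, so the diagram is simply laced. The associated Dynkin diagram is a chain of 7 nodes with one extra node attached to the third node from one end (E_8), so the type is E_8.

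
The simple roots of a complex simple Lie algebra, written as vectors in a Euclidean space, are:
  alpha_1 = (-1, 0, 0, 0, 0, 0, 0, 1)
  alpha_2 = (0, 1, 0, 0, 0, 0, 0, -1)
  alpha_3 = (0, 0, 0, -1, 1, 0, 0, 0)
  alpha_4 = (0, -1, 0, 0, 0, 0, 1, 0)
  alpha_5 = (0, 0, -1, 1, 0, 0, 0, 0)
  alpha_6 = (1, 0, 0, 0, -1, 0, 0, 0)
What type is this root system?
A6

Compute the Cartan integers a_ij = 2(alpha_i, alpha_j)/(alpha_j, alpha_j); the resulting 6x6 Cartan matrix is
[[2, -1, 0, 0, 0, -1], [-1, 2, 0, -1, 0, 0], [0, 0, 2, 0, -1, -1], [0, -1, 0, 2, 0, 0], [0, 0, -1, 0, 2, 0], [-1, 0, -1, 0, 0, 2]].
All simple roots have the same length, so the diagram is simply laced. The associated Dynkin diagram is a chain of 6 nodes with single edges (A_6), so the type is A_6 (the algebra sl(7)).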